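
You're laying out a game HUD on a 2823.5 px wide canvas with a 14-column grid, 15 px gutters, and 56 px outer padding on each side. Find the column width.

179.75 px

Content width = 2823.5 − 2·56 = 2711.5 px.
14c + 13·15 = 2711.5 → 14c = 2516.5 → c = 179.75 px.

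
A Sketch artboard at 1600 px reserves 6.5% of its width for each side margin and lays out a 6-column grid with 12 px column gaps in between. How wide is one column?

Margins: 6.5% × 1600 = 104 px each, so content = 1600 − 208 = 1392 px.
6 columns + 5 column gaps: 6c + 5·12 = 1392.
6c = 1392 − 60 = 1332, so c = 222 px.

222 px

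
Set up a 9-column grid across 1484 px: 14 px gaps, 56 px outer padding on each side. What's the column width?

Inside the margins: 1484 − 112 = 1372 px.
Subtracting 8 gaps of 14 leaves 1260 for 9 columns, so c = 140 px.

140 px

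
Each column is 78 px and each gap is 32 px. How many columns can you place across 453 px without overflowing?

Each extra column adds 78 + 32 = 110 px.
(453 + 32) / 110 = 4.41, so 4 columns fit.

4 columns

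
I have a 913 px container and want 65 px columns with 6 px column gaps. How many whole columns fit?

Each extra column adds 65 + 6 = 71 px.
(913 + 6) / 71 = 12.94, so 12 columns fit.

12 columns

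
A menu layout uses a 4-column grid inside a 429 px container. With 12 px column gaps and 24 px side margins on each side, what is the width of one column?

Content width = 429 − 2·24 = 381 px.
4c + 3·12 = 381 → 4c = 345 → c = 86.25 px.

86.25 px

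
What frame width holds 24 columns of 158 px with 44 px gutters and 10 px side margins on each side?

Frame = 2·10 + 24·158 + 23·44 = 20 + 3792 + 1012 = 4824 px.

4824 px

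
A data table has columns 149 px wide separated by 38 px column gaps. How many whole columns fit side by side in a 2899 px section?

15 columns

15 columns: 15·149 + 14·38 = 2767 px ≤ 2899.
16 columns: 2954 px > 2899. So 15.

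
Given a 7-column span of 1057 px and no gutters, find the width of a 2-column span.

302 px

1057 / 7 = 151 px per column.
2-column span = 2·151 = 302 px.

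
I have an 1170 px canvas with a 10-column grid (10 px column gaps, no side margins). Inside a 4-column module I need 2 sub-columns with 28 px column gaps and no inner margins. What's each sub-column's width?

217 px

1170 − 9·10 = 1080; ÷10 gives c = 108 px.
4 columns plus 3 column gaps: 432 + 30 = 462 px.
462 − 1·28 = 434; ÷2 gives d = 217 px.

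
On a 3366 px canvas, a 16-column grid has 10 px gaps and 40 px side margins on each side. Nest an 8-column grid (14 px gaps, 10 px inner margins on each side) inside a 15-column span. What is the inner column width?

370.25 px

Take off 80 px of margins, leaving 3286 px.
Subtracting 15 gaps of 10 leaves 3136 for 16 columns, so c = 196 px.
Span of 15: 15·196 + 14·10 = 2940 + 140 = 3080 px.
Inner content = 3080 − 2·10 = 3060 px.
8 columns + 7 gaps: 8d + 7·14 = 3060.
8d = 3060 − 98 = 2962, so d = 370.25 px.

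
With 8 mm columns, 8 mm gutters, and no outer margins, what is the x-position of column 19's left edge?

Each column+gutter stride is 16 mm; with no margin, 18 of them is 288 mm.

288 mm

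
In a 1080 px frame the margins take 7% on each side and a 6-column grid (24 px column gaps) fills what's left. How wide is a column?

134.8 px

1080 × (1 − 2·7%) = 1080 × 86% = 928.8 px for the columns.
6c + 5·24 = 928.8 → 6c = 808.8 → c = 134.8 px.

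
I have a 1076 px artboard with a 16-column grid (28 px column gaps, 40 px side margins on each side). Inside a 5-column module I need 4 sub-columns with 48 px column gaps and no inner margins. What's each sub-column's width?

37 px

Subtract both margins: 1076 − 2·40 = 996 px.
996 − 15·28 = 576; ÷16 gives c = 36 px.
5 columns plus 4 column gaps: 180 + 112 = 292 px.
4d + 3·48 = 292 → 4d = 148 → d = 37 px.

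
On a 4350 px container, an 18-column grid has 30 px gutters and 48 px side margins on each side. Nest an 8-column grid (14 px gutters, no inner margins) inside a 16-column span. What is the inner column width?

460 px

Subtract both margins: 4350 − 2·48 = 4254 px.
18c + 17·30 = 4254 → 18c = 3744 → c = 208 px.
Span of 16: 16·208 + 15·30 = 3328 + 450 = 3778 px.
8 columns + 7 gutters: 8d + 7·14 = 3778.
8d = 3778 − 98 = 3680, so d = 460 px.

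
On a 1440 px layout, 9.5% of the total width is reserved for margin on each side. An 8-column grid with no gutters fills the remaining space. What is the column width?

145.8 px

Margins: 9.5% × 1440 = 136.8 px each, so content = 1440 − 273.6 = 1166.4 px.
8c = 1166.4 → c = 145.8 px.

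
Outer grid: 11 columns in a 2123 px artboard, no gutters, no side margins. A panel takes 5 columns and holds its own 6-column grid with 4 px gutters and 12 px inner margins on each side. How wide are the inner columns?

153.5 px

11c = 2123 → c = 193 px.
5-column span = 5·193 = 965 px.
Inner content = 965 − 2·12 = 941 px.
Subtracting 5 gutters of 4 leaves 921 for 6 columns, so d = 153.5 px.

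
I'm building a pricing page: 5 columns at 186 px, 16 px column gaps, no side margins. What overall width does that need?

Frame = 5·186 + 4·16 = 930 + 64 = 994 px.

994 px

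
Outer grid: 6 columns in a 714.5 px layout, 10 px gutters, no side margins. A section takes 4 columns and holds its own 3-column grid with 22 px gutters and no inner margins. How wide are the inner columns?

714.5 − 5·10 = 664.5; ÷6 gives c = 110.75 px.
Span of 4: 4·110.75 + 3·10 = 443 + 30 = 473 px.
3 columns + 2 gutters: 3d + 2·22 = 473.
3d = 473 − 44 = 429, so d = 143 px.

143 px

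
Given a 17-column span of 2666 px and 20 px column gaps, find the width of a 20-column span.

17 columns + 16 column gaps: 17c + 16·20 = 2666.
17c = 2666 − 320 = 2346, so c = 138 px.
20 columns plus 19 column gaps: 2760 + 380 = 3140 px.

3140 px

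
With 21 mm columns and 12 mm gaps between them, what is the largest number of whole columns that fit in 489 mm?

15 columns: 15·21 + 14·12 = 483 mm ≤ 489.
16 columns: 516 mm > 489. So 15.

15 columns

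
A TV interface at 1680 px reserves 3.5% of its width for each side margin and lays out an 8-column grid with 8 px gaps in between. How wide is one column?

188.3 px

Each margin = 3.5% of 1680 = 58.8 px; content = 1680 − 2·58.8 = 1562.4 px.
1562.4 − 7·8 = 1506.4; ÷8 gives c = 188.3 px.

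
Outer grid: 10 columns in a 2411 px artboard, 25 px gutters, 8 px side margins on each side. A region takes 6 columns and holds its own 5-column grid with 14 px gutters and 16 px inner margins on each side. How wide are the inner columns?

Take off 16 px of margins, leaving 2395 px.
10c + 9·25 = 2395 → 10c = 2170 → c = 217 px.
6 columns plus 5 gutters: 1302 + 125 = 1427 px.
Inner content = 1427 − 2·16 = 1395 px.
5d + 4·14 = 1395 → 5d = 1339 → d = 267.8 px.

267.8 px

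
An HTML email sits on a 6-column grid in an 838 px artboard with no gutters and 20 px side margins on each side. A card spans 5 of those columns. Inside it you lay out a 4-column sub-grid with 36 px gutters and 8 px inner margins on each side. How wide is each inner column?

135.25 px

Subtract both margins: 838 − 2·20 = 798 px.
With no gutters, each column is 798/6 = 133 px.
With no gutters, 5 columns span 5·133 = 665 px.
Inner content = 665 − 2·8 = 649 px.
649 − 3·36 = 541; ÷4 gives d = 135.25 px.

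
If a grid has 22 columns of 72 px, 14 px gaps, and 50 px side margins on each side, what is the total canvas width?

1978 px

Canvas = 2·50 + 22·72 + 21·14 = 100 + 1584 + 294 = 1978 px.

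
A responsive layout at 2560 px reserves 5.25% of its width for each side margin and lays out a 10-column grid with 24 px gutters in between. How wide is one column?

207.52 px

2560 × (1 − 2·5.25%) = 2560 × 89.5% = 2291.2 px for the columns.
2291.2 − 9·24 = 2075.2; ÷10 gives c = 207.52 px.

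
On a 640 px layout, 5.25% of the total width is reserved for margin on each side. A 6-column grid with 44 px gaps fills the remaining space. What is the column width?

58.8 px

Margins: 5.25% × 640 = 33.6 px each, so content = 640 − 67.2 = 572.8 px.
6 columns + 5 gaps: 6c + 5·44 = 572.8.
6c = 572.8 − 220 = 352.8, so c = 58.8 px.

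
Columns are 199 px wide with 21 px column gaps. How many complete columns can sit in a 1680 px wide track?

Each extra column adds 199 + 21 = 220 px.
(1680 + 21) / 220 = 7.73, so 7 columns fit.

7 columns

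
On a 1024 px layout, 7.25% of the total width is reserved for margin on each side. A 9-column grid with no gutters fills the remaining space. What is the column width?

97.28 px

1024 × (1 − 2·7.25%) = 1024 × 85.5% = 875.52 px for the columns.
With no gutters, each column is 875.52/9 = 97.28 px.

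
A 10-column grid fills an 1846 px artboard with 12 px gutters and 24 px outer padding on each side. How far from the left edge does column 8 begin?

1291 px

Inside the margins: 1846 − 48 = 1798 px.
10c + 9·12 = 1798 → 10c = 1690 → c = 169 px.
Column 8 starts at margin + 7·(column + gutter) = 24 + 7·181 = 1291 px.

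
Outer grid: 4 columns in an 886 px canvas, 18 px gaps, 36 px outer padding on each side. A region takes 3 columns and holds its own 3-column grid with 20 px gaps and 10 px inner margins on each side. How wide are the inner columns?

182 px

Outer content = 886 − 2·36 = 814 px.
4c + 3·18 = 814 → 4c = 760 → c = 190 px.
Span of 3: 3·190 + 2·18 = 570 + 36 = 606 px.
Inner content = 606 − 2·10 = 586 px.
586 − 2·20 = 546; ÷3 gives d = 182 px.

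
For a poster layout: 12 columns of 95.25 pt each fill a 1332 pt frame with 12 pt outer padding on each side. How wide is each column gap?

15 pt

Content width = 1332 − 2·12 = 1308 pt.
12 columns take 12·95.25 = 1143 pt; remaining 165 splits into 11 column gaps.
g = 165 / 11 = 15 pt.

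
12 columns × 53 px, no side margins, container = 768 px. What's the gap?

12 px

Columns use 636 px, leaving 132 px across 11 gaps = 12 px each.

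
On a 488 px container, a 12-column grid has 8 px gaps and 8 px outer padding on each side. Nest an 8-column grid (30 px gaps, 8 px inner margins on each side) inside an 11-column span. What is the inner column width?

Inside the margins: 488 − 16 = 472 px.
12c + 11·8 = 472 → 12c = 384 → c = 32 px.
Span of 11: 11·32 + 10·8 = 352 + 80 = 432 px.
Inner content = 432 − 2·8 = 416 px.
8 columns + 7 gaps: 8d + 7·30 = 416.
8d = 416 − 210 = 206, so d = 25.75 px.

25.75 px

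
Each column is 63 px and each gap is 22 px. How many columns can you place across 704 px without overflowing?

8 columns: 8·63 + 7·22 = 658 px ≤ 704.
9 columns: 743 px > 704. So 8.

8 columns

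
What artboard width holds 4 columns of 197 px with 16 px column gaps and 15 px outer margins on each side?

Total width: 2·15 + 4·197 + 3·16 = 866 px.

866 px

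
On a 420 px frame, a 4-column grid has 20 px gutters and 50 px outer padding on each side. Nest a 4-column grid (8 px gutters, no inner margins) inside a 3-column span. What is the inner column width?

52.75 px

Inside the margins: 420 − 100 = 320 px.
4c + 3·20 = 320 → 4c = 260 → c = 65 px.
Span of 3: 3·65 + 2·20 = 195 + 40 = 235 px.
4 columns + 3 gutters: 4d + 3·8 = 235.
4d = 235 − 24 = 211, so d = 52.75 px.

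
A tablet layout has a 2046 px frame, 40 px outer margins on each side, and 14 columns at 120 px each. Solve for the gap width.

22 px

Inside the margins: 2046 − 80 = 1966 px.
Columns use 1680 px, leaving 286 px across 13 gaps = 22 px each.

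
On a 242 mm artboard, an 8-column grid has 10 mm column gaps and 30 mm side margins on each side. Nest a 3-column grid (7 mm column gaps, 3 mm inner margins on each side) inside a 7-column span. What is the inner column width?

46 mm

Outer content = 242 − 2·30 = 182 mm.
182 − 7·10 = 112; ÷8 gives c = 14 mm.
7-column span = 7·14 + 6·10 = 158 mm.
Inner content = 158 − 2·3 = 152 mm.
152 − 2·7 = 138; ÷3 gives d = 46 mm.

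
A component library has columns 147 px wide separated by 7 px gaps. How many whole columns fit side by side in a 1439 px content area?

9 columns

Each extra column adds 147 + 7 = 154 px.
(1439 + 7) / 154 = 9.39, so 9 columns fit.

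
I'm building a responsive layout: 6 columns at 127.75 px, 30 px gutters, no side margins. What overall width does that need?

Summing: 766.5 + 150 = 916.5 px.

916.5 px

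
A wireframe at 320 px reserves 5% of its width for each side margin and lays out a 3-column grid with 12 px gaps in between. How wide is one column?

88 px

320 × (1 − 2·5%) = 320 × 90% = 288 px for the columns.
3 columns + 2 gaps: 3c + 2·12 = 288.
3c = 288 − 24 = 264, so c = 88 px.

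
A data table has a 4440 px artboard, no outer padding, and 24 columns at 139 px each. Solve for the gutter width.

48 px

24·139 + 23g = 4440 → 23g = 1104 → g = 48 px.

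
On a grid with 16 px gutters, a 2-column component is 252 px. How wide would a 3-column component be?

386 px

2 columns + 1 gutter: 2c + 1·16 = 252.
2c = 252 − 16 = 236, so c = 118 px.
3-column span = 3·118 + 2·16 = 386 px.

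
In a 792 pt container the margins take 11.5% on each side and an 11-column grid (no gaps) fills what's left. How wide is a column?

Each margin = 11.5% of 792 = 91.08 pt; content = 792 − 2·91.08 = 609.84 pt.
With no gaps, each column is 609.84/11 = 55.44 pt.

55.44 pt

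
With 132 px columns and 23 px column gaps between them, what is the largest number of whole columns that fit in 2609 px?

16 columns

Each extra column adds 132 + 23 = 155 px.
(2609 + 23) / 155 = 16.98, so 16 columns fit.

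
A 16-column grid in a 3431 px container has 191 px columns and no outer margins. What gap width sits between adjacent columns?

25 px

16 columns take 16·191 = 3056 px; remaining 375 splits into 15 gaps.
g = 375 / 15 = 25 px.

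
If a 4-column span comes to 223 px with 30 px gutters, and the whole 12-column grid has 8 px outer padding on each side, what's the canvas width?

4 columns + 3 gutters: 4c + 3·30 = 223.
4c = 223 − 90 = 133, so c = 33.25 px.
Total width: 2·8 + 12·33.25 + 11·30 = 745 px.

745 px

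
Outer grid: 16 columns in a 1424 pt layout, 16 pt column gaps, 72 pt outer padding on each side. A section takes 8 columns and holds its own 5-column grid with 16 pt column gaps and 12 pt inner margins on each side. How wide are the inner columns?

Subtract both margins: 1424 − 2·72 = 1280 pt.
Subtracting 15 column gaps of 16 leaves 1040 for 16 columns, so c = 65 pt.
8-column span = 8·65 + 7·16 = 632 pt.
Inner content = 632 − 2·12 = 608 pt.
5d + 4·16 = 608 → 5d = 544 → d = 108.8 pt.

108.8 pt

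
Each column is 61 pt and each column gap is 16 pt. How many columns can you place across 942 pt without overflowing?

12 columns

k columns need k·61 + (k−1)·16 = k·77 − 16.
k·77 − 16 ≤ 942 → k ≤ 958 / 77 ≈ 12.44, so k = 12.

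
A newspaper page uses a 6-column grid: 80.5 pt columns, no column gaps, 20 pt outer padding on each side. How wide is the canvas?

523 pt

Canvas = 2·20 + 6·80.5 = 40 + 483 = 523 pt.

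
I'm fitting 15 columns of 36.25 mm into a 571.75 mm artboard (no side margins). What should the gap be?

2 mm

15 columns take 15·36.25 = 543.75 mm; remaining 28 splits into 14 gaps.
g = 28 / 14 = 2 mm.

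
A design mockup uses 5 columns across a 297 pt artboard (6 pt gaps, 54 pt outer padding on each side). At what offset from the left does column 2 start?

Content = 297 − 2·54 = 189 pt.
189 − 4·6 = 165; ÷5 gives c = 33 pt.
Before column 2: the margin + 1 column + 1 gap.
Offset = 54 + 1·(33 + 6) = 54 + 39 = 93 pt.

93 pt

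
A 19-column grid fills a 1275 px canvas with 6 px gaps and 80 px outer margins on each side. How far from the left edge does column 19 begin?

Inside the margins: 1275 − 160 = 1115 px.
19c + 18·6 = 1115 → 19c = 1007 → c = 53 px.
Before column 19: the margin + 18 columns + 18 gaps.
Offset = 80 + 18·(53 + 6) = 80 + 1062 = 1142 px.

1142 px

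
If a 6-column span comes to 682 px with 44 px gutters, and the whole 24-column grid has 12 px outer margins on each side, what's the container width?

Subtracting 5 gutters of 44 leaves 462 for 6 columns, so c = 77 px.
Total width: 2·12 + 24·77 + 23·44 = 2884 px.

2884 px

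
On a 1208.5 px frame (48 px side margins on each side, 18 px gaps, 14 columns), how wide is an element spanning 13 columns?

Inside the margins: 1208.5 − 96 = 1112.5 px.
14 columns + 13 gaps: 14c + 13·18 = 1112.5.
14c = 1112.5 − 234 = 878.5, so c = 62.75 px.
13-column span = 13·62.75 + 12·18 = 1031.75 px.

1031.75 px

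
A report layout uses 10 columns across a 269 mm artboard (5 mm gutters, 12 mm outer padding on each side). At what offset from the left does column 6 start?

137 mm

Subtract both margins: 269 − 2·12 = 245 mm.
245 − 9·5 = 200; ÷10 gives c = 20 mm.
Before column 6: the margin + 5 columns + 5 gutters.
Offset = 12 + 5·(20 + 5) = 12 + 125 = 137 mm.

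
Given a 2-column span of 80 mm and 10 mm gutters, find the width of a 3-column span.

Subtracting 1 gutter of 10 leaves 70 for 2 columns, so c = 35 mm.
Span of 3: 3·35 + 2·10 = 105 + 20 = 125 mm.

125 mm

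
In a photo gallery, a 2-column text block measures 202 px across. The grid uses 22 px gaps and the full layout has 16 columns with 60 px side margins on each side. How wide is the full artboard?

1890 px

Subtracting 1 gap of 22 leaves 180 for 2 columns, so c = 90 px.
Artboard = 2·60 + 16·90 + 15·22 = 120 + 1440 + 330 = 1890 px.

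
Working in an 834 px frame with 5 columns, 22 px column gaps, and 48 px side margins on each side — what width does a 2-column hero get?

282 px

Subtract both margins: 834 − 2·48 = 738 px.
5 columns + 4 column gaps: 5c + 4·22 = 738.
5c = 738 − 88 = 650, so c = 130 px.
2-column span = 2·130 + 1·22 = 282 px.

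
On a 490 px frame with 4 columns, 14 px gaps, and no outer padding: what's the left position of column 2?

126 px

4 columns + 3 gaps: 4c + 3·14 = 490.
4c = 490 − 42 = 448, so c = 112 px.
No margin, so column 2 starts at 1·(column + gutter) = 1·126 = 126 px.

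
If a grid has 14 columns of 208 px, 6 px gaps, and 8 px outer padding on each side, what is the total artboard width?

Total width: 2·8 + 14·208 + 13·6 = 3006 px.

3006 px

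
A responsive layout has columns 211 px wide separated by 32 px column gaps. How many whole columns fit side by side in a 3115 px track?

12 columns

Each extra column adds 211 + 32 = 243 px.
(3115 + 32) / 243 = 12.95, so 12 columns fit.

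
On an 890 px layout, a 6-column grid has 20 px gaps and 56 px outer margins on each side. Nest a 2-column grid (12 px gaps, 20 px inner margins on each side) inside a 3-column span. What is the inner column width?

163.5 px

Subtract both margins: 890 − 2·56 = 778 px.
778 − 5·20 = 678; ÷6 gives c = 113 px.
3-column span = 3·113 + 2·20 = 379 px.
Inner content = 379 − 2·20 = 339 px.
2d + 1·12 = 339 → 2d = 327 → d = 163.5 px.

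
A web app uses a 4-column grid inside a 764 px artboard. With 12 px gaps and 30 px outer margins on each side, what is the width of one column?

167 px

Content width = 764 − 2·30 = 704 px.
4 columns + 3 gaps: 4c + 3·12 = 704.
4c = 704 − 36 = 668, so c = 167 px.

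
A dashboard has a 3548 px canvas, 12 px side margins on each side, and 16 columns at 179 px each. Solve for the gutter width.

Inside the margins: 3548 − 24 = 3524 px.
16 columns take 16·179 = 2864 px; remaining 660 splits into 15 gutters.
g = 660 / 15 = 44 px.

44 px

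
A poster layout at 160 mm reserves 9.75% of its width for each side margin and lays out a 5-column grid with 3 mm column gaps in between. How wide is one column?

Margins: 9.75% × 160 = 15.6 mm each, so content = 160 − 31.2 = 128.8 mm.
5c + 4·3 = 128.8 → 5c = 116.8 → c = 23.36 mm.

23.36 mm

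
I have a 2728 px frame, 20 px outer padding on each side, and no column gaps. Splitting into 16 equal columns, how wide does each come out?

168 px

Subtract both margins: 2728 − 2·20 = 2688 px.
With no column gaps, each column is 2688/16 = 168 px.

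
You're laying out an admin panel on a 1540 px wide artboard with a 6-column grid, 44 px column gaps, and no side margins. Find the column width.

1540 − 5·44 = 1320; ÷6 gives c = 220 px.

220 px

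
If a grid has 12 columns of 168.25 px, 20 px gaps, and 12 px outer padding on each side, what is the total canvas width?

2263 px

Adding margins, columns and gutters: 24 + 2019 + 220 = 2263 px.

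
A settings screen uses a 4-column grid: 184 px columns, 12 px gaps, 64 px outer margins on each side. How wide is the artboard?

Artboard = 2·64 + 4·184 + 3·12 = 128 + 736 + 36 = 900 px.

900 px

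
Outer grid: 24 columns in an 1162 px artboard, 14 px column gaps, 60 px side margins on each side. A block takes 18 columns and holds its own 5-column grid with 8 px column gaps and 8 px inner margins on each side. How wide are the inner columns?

146 px

Take off 120 px of margins, leaving 1042 px.
24 columns + 23 column gaps: 24c + 23·14 = 1042.
24c = 1042 − 322 = 720, so c = 30 px.
18 columns plus 17 column gaps: 540 + 238 = 778 px.
Inner content = 778 − 2·8 = 762 px.
5d + 4·8 = 762 → 5d = 730 → d = 146 px.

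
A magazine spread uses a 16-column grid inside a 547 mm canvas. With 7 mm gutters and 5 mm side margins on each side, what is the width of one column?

Content width = 547 − 2·5 = 537 mm.
16 columns + 15 gutters: 16c + 15·7 = 537.
16c = 537 − 105 = 432, so c = 27 mm.

27 mm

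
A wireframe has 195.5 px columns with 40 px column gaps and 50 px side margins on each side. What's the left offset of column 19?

Column 19 starts at margin + 18·(column + gutter) = 50 + 18·235.5 = 4289 px.

4289 px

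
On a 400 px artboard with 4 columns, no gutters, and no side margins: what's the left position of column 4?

With no gutters, each column is 400/4 = 100 px.
Each column+gutter stride is 100 px; with no margin, 3 of them is 300 px.

300 px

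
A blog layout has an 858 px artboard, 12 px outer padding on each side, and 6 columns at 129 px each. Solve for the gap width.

12 px

Take off 24 px of margins, leaving 834 px.
Columns use 774 px, leaving 60 px across 5 gaps = 12 px each.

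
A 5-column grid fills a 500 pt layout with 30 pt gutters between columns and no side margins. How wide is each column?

76 pt

5 columns + 4 gutters: 5c + 4·30 = 500.
5c = 500 − 120 = 380, so c = 76 pt.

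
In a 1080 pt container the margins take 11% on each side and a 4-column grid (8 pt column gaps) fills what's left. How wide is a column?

Each margin = 11% of 1080 = 118.8 pt; content = 1080 − 2·118.8 = 842.4 pt.
4c + 3·8 = 842.4 → 4c = 818.4 → c = 204.6 pt.

204.6 pt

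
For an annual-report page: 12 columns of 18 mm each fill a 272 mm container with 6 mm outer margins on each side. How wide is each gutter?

Inside the margins: 272 − 12 = 260 mm.
12·18 + 11g = 260 → 11g = 44 → g = 4 mm.

4 mm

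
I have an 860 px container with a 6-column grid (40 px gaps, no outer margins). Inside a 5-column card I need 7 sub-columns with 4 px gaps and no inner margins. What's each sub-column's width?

98 px

6 columns + 5 gaps: 6c + 5·40 = 860.
6c = 860 − 200 = 660, so c = 110 px.
5 columns plus 4 gaps: 550 + 160 = 710 px.
7d + 6·4 = 710 → 7d = 686 → d = 98 px.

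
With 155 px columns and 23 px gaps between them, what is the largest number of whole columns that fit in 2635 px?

Each extra column adds 155 + 23 = 178 px.
(2635 + 23) / 178 = 14.93, so 14 columns fit.

14 columns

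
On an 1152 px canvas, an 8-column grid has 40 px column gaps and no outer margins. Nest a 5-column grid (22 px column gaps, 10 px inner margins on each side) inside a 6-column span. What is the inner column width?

Subtracting 7 column gaps of 40 leaves 872 for 8 columns, so c = 109 px.
6-column span = 6·109 + 5·40 = 854 px.
Inner content = 854 − 2·10 = 834 px.
5d + 4·22 = 834 → 5d = 746 → d = 149.2 px.

149.2 px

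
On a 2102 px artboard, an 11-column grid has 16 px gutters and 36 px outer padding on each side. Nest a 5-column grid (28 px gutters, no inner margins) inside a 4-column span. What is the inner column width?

Outer content = 2102 − 2·36 = 2030 px.
11 columns + 10 gutters: 11c + 10·16 = 2030.
11c = 2030 − 160 = 1870, so c = 170 px.
4 columns plus 3 gutters: 680 + 48 = 728 px.
Subtracting 4 gutters of 28 leaves 616 for 5 columns, so d = 123.2 px.

123.2 px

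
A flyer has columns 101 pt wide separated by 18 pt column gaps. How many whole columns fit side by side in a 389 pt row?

Each extra column adds 101 + 18 = 119 pt.
(389 + 18) / 119 = 3.42, so 3 columns fit.

3 columns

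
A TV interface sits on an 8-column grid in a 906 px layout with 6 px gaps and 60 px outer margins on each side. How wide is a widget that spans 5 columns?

489 px

Take off 120 px of margins, leaving 786 px.
786 − 7·6 = 744; ÷8 gives c = 93 px.
Span of 5: 5·93 + 4·6 = 465 + 24 = 489 px.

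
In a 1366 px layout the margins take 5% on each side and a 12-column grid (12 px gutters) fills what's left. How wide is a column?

Each margin = 5% of 1366 = 68.3 px; content = 1366 − 2·68.3 = 1229.4 px.
12c + 11·12 = 1229.4 → 12c = 1097.4 → c = 91.45 px.

91.45 px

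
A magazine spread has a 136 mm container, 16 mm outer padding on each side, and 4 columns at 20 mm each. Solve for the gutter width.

8 mm

Inside the margins: 136 − 32 = 104 mm.
4 columns take 4·20 = 80 mm; remaining 24 splits into 3 gutters.
g = 24 / 3 = 8 mm.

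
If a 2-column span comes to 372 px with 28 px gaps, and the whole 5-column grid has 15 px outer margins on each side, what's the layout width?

372 − 1·28 = 344; ÷2 gives c = 172 px.
Layout = 2·15 + 5·172 + 4·28 = 30 + 860 + 112 = 1002 px.

1002 px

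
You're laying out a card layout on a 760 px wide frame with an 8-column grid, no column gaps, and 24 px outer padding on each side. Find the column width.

89 px

Take off 48 px of margins, leaving 712 px.
8c = 712 → c = 89 px.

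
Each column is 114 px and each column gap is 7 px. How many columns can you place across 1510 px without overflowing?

12 columns

12 columns: 12·114 + 11·7 = 1445 px ≤ 1510.
13 columns: 1566 px > 1510. So 12.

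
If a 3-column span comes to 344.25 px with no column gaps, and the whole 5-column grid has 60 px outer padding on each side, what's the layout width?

693.75 px

344.25 / 3 = 114.75 px per column.
Layout = 2·60 + 5·114.75 = 120 + 573.75 = 693.75 px.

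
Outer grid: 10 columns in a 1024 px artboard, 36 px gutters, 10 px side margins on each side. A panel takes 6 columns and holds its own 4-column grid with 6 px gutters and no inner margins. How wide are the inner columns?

142.5 px

Outer content = 1024 − 2·10 = 1004 px.
10c + 9·36 = 1004 → 10c = 680 → c = 68 px.
6-column span = 6·68 + 5·36 = 588 px.
4d + 3·6 = 588 → 4d = 570 → d = 142.5 px.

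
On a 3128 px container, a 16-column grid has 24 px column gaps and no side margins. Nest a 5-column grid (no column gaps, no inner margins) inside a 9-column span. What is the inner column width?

349.8 px

16c + 15·24 = 3128 → 16c = 2768 → c = 173 px.
9 columns plus 8 column gaps: 1557 + 192 = 1749 px.
5d = 1749 → d = 349.8 px.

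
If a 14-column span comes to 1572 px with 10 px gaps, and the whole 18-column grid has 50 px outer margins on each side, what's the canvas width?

14c + 13·10 = 1572 → 14c = 1442 → c = 103 px.
Total width: 2·50 + 18·103 + 17·10 = 2124 px.

2124 px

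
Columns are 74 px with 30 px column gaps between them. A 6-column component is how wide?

594 px

6-column span = 6·74 + 5·30 = 594 px.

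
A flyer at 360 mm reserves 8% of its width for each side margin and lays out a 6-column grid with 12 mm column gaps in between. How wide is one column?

40.4 mm

Margins: 8% × 360 = 28.8 mm each, so content = 360 − 57.6 = 302.4 mm.
302.4 − 5·12 = 242.4; ÷6 gives c = 40.4 mm.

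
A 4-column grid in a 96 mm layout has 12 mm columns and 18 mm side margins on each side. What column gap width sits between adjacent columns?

Take off 36 mm of margins, leaving 60 mm.
4·12 + 3g = 60 → 3g = 12 → g = 4 mm.

4 mm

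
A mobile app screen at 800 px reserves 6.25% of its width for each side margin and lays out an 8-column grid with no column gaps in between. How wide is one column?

800 × (1 − 2·6.25%) = 800 × 87.5% = 700 px for the columns.
700 / 8 = 87.5 px per column.

87.5 px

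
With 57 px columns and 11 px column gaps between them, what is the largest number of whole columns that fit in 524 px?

7 columns: 7·57 + 6·11 = 465 px ≤ 524.
8 columns: 533 px > 524. So 7.

7 columns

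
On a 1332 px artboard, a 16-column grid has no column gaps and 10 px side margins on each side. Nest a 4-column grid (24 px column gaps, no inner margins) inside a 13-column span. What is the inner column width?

Take off 20 px of margins, leaving 1312 px.
With no column gaps, each column is 1312/16 = 82 px.
13-column span = 13·82 = 1066 px.
Subtracting 3 column gaps of 24 leaves 994 for 4 columns, so d = 248.5 px.

248.5 px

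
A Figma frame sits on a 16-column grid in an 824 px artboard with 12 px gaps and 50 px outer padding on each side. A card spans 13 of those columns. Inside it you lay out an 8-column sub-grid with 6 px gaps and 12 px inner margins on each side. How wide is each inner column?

Subtract both margins: 824 − 2·50 = 724 px.
724 − 15·12 = 544; ÷16 gives c = 34 px.
Span of 13: 13·34 + 12·12 = 442 + 144 = 586 px.
Inner content = 586 − 2·12 = 562 px.
8d + 7·6 = 562 → 8d = 520 → d = 65 px.

65 px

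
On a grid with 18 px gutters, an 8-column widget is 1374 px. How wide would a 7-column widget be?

Subtracting 7 gutters of 18 leaves 1248 for 8 columns, so c = 156 px.
7 columns plus 6 gutters: 1092 + 108 = 1200 px.

1200 px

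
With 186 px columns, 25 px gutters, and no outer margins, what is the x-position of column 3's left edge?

Each column+gutter stride is 211 px; with no margin, 2 of them is 422 px.

422 px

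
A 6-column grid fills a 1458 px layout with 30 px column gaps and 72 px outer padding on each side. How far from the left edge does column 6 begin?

Subtract both margins: 1458 − 2·72 = 1314 px.
Subtracting 5 column gaps of 30 leaves 1164 for 6 columns, so c = 194 px.
Column 6 starts at margin + 5·(column + gutter) = 72 + 5·224 = 1192 px.

1192 px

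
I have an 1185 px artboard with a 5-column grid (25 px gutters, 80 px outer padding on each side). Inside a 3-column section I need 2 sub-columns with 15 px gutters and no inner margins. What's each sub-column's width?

Outer content = 1185 − 2·80 = 1025 px.
5c + 4·25 = 1025 → 5c = 925 → c = 185 px.
3-column span = 3·185 + 2·25 = 605 px.
2 columns + 1 gutter: 2d + 1·15 = 605.
2d = 605 − 15 = 590, so d = 295 px.

295 px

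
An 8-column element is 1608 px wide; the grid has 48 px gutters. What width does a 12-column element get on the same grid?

8c + 7·48 = 1608 → 8c = 1272 → c = 159 px.
12-column span = 12·159 + 11·48 = 2436 px.

2436 px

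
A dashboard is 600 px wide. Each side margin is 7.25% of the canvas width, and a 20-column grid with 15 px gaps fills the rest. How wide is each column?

11.4 px

Each margin = 7.25% of 600 = 43.5 px; content = 600 − 2·43.5 = 513 px.
20 columns + 19 gaps: 20c + 19·15 = 513.
20c = 513 − 285 = 228, so c = 11.4 px.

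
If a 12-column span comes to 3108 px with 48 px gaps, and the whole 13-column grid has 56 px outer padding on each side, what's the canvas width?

Subtracting 11 gaps of 48 leaves 2580 for 12 columns, so c = 215 px.
Total width: 2·56 + 13·215 + 12·48 = 3483 px.

3483 px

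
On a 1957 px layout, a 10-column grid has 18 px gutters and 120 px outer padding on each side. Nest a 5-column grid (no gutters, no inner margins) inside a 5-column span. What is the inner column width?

Take off 240 px of margins, leaving 1717 px.
Subtracting 9 gutters of 18 leaves 1555 for 10 columns, so c = 155.5 px.
Span of 5: 5·155.5 + 4·18 = 777.5 + 72 = 849.5 px.
849.5 / 5 = 169.9 px per column.

169.9 px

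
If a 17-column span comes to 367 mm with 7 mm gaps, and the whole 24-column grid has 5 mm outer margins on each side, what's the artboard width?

367 − 16·7 = 255; ÷17 gives c = 15 mm.
Total width: 2·5 + 24·15 + 23·7 = 531 mm.

531 mm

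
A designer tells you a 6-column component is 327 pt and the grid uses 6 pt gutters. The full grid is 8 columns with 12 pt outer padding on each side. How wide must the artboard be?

327 − 5·6 = 297; ÷6 gives c = 49.5 pt.
Total width: 2·12 + 8·49.5 + 7·6 = 462 pt.

462 pt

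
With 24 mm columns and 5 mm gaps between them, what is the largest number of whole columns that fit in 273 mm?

Each extra column adds 24 + 5 = 29 mm.
(273 + 5) / 29 = 9.59, so 9 columns fit.

9 columns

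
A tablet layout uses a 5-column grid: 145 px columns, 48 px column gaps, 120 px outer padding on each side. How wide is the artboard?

1157 px

Artboard = 2·120 + 5·145 + 4·48 = 240 + 725 + 192 = 1157 px.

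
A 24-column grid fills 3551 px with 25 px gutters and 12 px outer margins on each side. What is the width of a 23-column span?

3379 px

Content width = 3551 − 2·12 = 3527 px.
24 columns + 23 gutters: 24c + 23·25 = 3527.
24c = 3527 − 575 = 2952, so c = 123 px.
23-column span = 23·123 + 22·25 = 3379 px.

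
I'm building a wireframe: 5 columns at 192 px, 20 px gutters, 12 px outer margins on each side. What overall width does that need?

1064 px

Container = 2·12 + 5·192 + 4·20 = 24 + 960 + 80 = 1064 px.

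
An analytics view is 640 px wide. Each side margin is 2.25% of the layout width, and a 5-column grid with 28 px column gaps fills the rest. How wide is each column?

99.84 px

640 × (1 − 2·2.25%) = 640 × 95.5% = 611.2 px for the columns.
5c + 4·28 = 611.2 → 5c = 499.2 → c = 99.84 px.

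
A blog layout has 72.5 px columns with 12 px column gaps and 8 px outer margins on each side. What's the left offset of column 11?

Each column+gutter stride is 84.5 px; 10 of them past the 8 px margin is 8 + 845 = 853 px.

853 px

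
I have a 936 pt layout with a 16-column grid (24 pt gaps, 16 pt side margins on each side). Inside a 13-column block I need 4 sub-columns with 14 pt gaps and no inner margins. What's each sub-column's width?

Inside the margins: 936 − 32 = 904 pt.
16c + 15·24 = 904 → 16c = 544 → c = 34 pt.
Span of 13: 13·34 + 12·24 = 442 + 288 = 730 pt.
4d + 3·14 = 730 → 4d = 688 → d = 172 pt.

172 pt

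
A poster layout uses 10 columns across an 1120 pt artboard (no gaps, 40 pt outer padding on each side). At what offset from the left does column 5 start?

Inside the margins: 1120 − 80 = 1040 pt.
With no gaps, each column is 1040/10 = 104 pt.
Column 5 starts at margin + 4·(column + gutter) = 40 + 4·104 = 456 pt.

456 pt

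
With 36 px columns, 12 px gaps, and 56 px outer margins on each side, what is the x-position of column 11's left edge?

Column 11 starts at margin + 10·(column + gutter) = 56 + 10·48 = 536 px.

536 px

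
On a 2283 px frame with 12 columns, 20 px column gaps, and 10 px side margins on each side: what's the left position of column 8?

Subtract both margins: 2283 − 2·10 = 2263 px.
Subtracting 11 column gaps of 20 leaves 2043 for 12 columns, so c = 170.25 px.
Column 8 starts at margin + 7·(column + gutter) = 10 + 7·190.25 = 1341.75 px.

1341.75 px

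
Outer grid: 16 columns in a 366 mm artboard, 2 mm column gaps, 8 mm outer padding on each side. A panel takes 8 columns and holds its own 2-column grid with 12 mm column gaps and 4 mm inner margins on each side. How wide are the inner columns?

77 mm

Take off 16 mm of margins, leaving 350 mm.
16c + 15·2 = 350 → 16c = 320 → c = 20 mm.
Span of 8: 8·20 + 7·2 = 160 + 14 = 174 mm.
Inner content = 174 − 2·4 = 166 mm.
2 columns + 1 column gap: 2d + 1·12 = 166.
2d = 166 − 12 = 154, so d = 77 mm.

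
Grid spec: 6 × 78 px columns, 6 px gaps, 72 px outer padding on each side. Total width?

Total width: 2·72 + 6·78 + 5·6 = 642 px.

642 px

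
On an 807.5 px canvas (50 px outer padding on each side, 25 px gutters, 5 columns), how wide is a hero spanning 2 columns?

Content width = 807.5 − 2·50 = 707.5 px.
707.5 − 4·25 = 607.5; ÷5 gives c = 121.5 px.
2 columns plus 1 gutter: 243 + 25 = 268 px.

268 px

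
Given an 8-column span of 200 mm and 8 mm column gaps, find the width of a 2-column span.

44 mm

8c + 7·8 = 200 → 8c = 144 → c = 18 mm.
Span of 2: 2·18 + 1·8 = 36 + 8 = 44 mm.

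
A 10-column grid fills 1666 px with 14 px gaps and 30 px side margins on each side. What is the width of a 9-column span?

1444 px

Take off 60 px of margins, leaving 1606 px.
Subtracting 9 gaps of 14 leaves 1480 for 10 columns, so c = 148 px.
9-column span = 9·148 + 8·14 = 1444 px.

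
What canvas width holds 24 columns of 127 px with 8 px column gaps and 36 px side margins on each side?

3304 px

Adding margins, columns and gutters: 72 + 3048 + 184 = 3304 px.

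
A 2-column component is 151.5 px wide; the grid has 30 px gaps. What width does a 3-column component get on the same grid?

242.25 px

Subtracting 1 gap of 30 leaves 121.5 for 2 columns, so c = 60.75 px.
Span of 3: 3·60.75 + 2·30 = 182.25 + 60 = 242.25 px.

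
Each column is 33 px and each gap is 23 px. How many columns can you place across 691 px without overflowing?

12 columns

k columns need k·33 + (k−1)·23 = k·56 − 23.
k·56 − 23 ≤ 691 → k ≤ 714 / 56 ≈ 12.75, so k = 12.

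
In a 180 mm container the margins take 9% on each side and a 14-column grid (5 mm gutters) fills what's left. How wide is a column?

Each margin = 9% of 180 = 16.2 mm; content = 180 − 2·16.2 = 147.6 mm.
Subtracting 13 gutters of 5 leaves 82.6 for 14 columns, so c = 5.9 mm.

5.9 mm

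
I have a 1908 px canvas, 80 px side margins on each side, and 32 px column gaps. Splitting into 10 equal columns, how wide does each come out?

146 px

Content width = 1908 − 2·80 = 1748 px.
10 columns + 9 column gaps: 10c + 9·32 = 1748.
10c = 1748 − 288 = 1460, so c = 146 px.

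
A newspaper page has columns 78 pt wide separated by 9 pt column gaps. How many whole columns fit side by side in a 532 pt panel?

6 columns: 6·78 + 5·9 = 513 pt ≤ 532.
7 columns: 600 pt > 532. So 6.

6 columns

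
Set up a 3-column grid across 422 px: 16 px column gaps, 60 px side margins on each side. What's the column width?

90 px

Content width = 422 − 2·60 = 302 px.
302 − 2·16 = 270; ÷3 gives c = 90 px.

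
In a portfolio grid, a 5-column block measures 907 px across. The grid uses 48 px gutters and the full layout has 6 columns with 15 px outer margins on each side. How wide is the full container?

907 − 4·48 = 715; ÷5 gives c = 143 px.
Adding margins, columns and gutters: 30 + 858 + 240 = 1128 px.

1128 px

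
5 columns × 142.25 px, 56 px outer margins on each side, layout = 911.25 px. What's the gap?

22 px

Content width = 911.25 − 2·56 = 799.25 px.
Columns use 711.25 px, leaving 88 px across 4 gaps = 22 px each.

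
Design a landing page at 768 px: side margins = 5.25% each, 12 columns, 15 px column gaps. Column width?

43.53 px

768 × (1 − 2·5.25%) = 768 × 89.5% = 687.36 px for the columns.
12 columns + 11 column gaps: 12c + 11·15 = 687.36.
12c = 687.36 − 165 = 522.36, so c = 43.53 px.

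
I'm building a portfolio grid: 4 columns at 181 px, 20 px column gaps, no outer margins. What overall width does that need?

784 px

Total width: 4·181 + 3·20 = 784 px.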